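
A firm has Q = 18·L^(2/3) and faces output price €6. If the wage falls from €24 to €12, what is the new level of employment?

L* = 216

From P·MP_L = w with MP_L = 12·L^(-1/3), the labor demand is L(w) = (72/w)^(3).
At w = 24: L = 27. At w = 12: L = 216.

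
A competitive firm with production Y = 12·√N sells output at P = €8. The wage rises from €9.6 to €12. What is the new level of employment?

From P·MP_N = w with MP_N = 6·N^(-1/2), the labor demand is N(w) = (48/w)^(2).
At w = 9.6: N = 25. At w = 12: N = 16.

N* = 16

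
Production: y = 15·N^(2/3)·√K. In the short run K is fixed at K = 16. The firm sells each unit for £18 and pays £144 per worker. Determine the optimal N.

N* = 125

With K = 16, MP_N = (2/3)·15·N^(-1/3)·16^(1/2) = 40·N^(-1/3).
Profit maximization for a price taker requires P·MP_N = w: 18·40·N^(-1/3) = 144.
So N^(-1/3) = 0.2, which gives N = 125.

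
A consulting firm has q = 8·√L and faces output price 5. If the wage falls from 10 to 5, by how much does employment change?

ΔL = 12

From P·MP_L = w with MP_L = 4·L^(-1/2), the labor demand is L(w) = (20/w)^(2).
At w = 10: L = 4. At w = 5: L = 16.
ΔL = 16 − 4 = 12.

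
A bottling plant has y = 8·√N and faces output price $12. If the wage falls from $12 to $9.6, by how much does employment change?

ΔN = 9

From P·MP_N = w with MP_N = 4·N^(-1/2), the labor demand is N(w) = (48/w)^(2).
At w = 12: N = 16. At w = 9.6: N = 25.
ΔN = 25 − 16 = 9.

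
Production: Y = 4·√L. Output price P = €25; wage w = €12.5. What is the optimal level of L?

L* = 16

MP_L = (1/2)·4·L^(-1/2) = 2·L^(-1/2).
Profit maximization for a price taker requires P·MP_L = w: 25·2·L^(-1/2) = 12.5.
So L^(-1/2) = 0.25, which gives L = 16.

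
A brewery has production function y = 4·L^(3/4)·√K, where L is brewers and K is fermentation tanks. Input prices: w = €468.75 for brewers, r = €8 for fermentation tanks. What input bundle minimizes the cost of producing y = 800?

Cost minimization requires the marginal rate of technical substitution to equal the input-price ratio: MP_L/MP_K = w/r.
Here MP_L/MP_K = (3/4)·(K/L)/(1/2) = 1.5·(K/L). Setting this equal to 468.75/8 = 58.59375 gives K = 39.0625L.
Substituting into y = 800: 4·L^(3/4)·(39.0625L)^(1/2) = 800.
Solving, L = 16 and K = 625.

L* = 16, K* = 625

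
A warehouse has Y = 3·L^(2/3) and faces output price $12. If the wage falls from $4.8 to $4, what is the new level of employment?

L* = 216

From P·MP_L = w with MP_L = 2·L^(-1/3), the labor demand is L(w) = (24/w)^(3).
At w = 4.8: L = 125. At w = 4: L = 216.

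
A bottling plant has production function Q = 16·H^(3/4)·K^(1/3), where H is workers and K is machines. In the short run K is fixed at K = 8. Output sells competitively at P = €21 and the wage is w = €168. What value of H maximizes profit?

With K = 8, MP_H = (3/4)·16·H^(-1/4)·8^(1/3) = 24·H^(-1/4).
Profit maximization for a price taker requires P·MP_H = w: 21·24·H^(-1/4) = 168.
So H^(-1/4) = 1/3, which gives H = 81.

H* = 81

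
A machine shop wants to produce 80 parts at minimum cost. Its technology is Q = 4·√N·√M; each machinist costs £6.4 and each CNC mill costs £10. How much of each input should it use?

Cost minimization requires the marginal rate of technical substitution to equal the input-price ratio: MP_N/MP_M = w/r.
Here MP_N/MP_M = (1/2)·(M/N)/(1/2) = (M/N). Setting this equal to 6.4/10 = 0.64 gives M = 0.64N.
Substituting into Q = 80: 4·N^(1/2)·(0.64N)^(1/2) = 80.
Solving, N = 25 and M = 16.

N* = 25, M* = 16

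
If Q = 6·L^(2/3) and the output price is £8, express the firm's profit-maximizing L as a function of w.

MP_L = (2/3)·6·L^(-1/3) = 4·L^(-1/3).
Setting P·MP_L = w: 32·L^(-1/3) = w.
Solving for L: L^(-1/3) = w/32, so L = (32/w)^(3).

L(w) = 32768/w³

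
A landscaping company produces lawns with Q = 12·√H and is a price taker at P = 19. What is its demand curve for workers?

H(w) = 12996/w²

MP_H = (1/2)·12·H^(-1/2) = 6·H^(-1/2).
Setting P·MP_H = w: 114·H^(-1/2) = w.
Solving for H: H^(-1/2) = w/114, so H = (114/w)^(2).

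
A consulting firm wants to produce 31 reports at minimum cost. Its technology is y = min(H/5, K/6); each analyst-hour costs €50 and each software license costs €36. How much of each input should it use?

With a fixed-proportions technology, the cost-minimizing bundle uses no slack in either input: H/5 = K/6 = y.
So H = 5·31 = 155 and K = 6·31 = 186.

H* = 155, K* = 186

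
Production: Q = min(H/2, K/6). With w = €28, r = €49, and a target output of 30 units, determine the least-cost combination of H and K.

With a fixed-proportions technology, the cost-minimizing bundle uses no slack in either input: H/2 = K/6 = Q.
So H = 2·30 = 60 and K = 6·30 = 180.

H* = 60, K* = 180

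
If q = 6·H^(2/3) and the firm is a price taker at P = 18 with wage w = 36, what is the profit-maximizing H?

MP_H = (2/3)·6·H^(-1/3) = 4·H^(-1/3).
Profit maximization for a price taker requires P·MP_H = w: 18·4·H^(-1/3) = 36.
So H^(-1/3) = 0.5, which gives H = 8.

H* = 8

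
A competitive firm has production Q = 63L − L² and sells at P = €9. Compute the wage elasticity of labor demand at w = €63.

ε = -0.125

From P·MP_L = w with MP_L = 63 − 2L, labor demand is L(w) = (63 − w/9)/2.
dL/dw = −1/(18) = -1/18.
At w = 63, L = 28, so ε = (dL/dw)·(w/L) = (-1/18)·(63/28) = -0.125.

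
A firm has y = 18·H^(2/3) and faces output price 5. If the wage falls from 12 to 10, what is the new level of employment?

H* = 216

From P·MP_H = w with MP_H = 12·H^(-1/3), the labor demand is H(w) = (60/w)^(3).
At w = 12: H = 125. At w = 10: H = 216.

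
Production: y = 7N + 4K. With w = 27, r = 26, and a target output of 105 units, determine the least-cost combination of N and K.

N* = 15, K* = 0

The inputs are perfect substitutes, so the firm uses whichever has the lower cost per unit of output.
Cost per unit of output via N is w/7 = 27/7; via K it is r/4 = 6.5. N is cheaper.
Producing y = 105 with N alone: N = 15, K = 0.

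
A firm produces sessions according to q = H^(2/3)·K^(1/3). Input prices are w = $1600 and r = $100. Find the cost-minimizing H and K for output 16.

H* = 8, K* = 64

Cost minimization requires the marginal rate of technical substitution to equal the input-price ratio: MP_H/MP_K = w/r.
Here MP_H/MP_K = (2/3)·(K/H)/(1/3) = 2·(K/H). Setting this equal to 1600/100 = 16 gives K = 8H.
Substituting into q = 16: H^(2/3)·(8H)^(1/3) = 16.
Solving, H = 8 and K = 64.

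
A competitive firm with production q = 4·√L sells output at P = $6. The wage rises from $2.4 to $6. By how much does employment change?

ΔL = -21

From P·MP_L = w with MP_L = 2·L^(-1/2), the labor demand is L(w) = (12/w)^(2).
At w = 2.4: L = 25. At w = 6: L = 4.
ΔL = 4 − 25 = -21.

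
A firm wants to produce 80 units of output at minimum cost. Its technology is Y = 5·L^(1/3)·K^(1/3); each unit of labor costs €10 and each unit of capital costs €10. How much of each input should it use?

Cost minimization requires the marginal rate of technical substitution to equal the input-price ratio: MP_L/MP_K = w/r.
Here MP_L/MP_K = (1/3)·(K/L)/(1/3) = (K/L). Setting this equal to 10/10 = 1 gives K = L.
Substituting into Y = 80: 5·L^(1/3)·(L)^(1/3) = 80.
Solving, L = 64 and K = 64.

L* = 64, K* = 64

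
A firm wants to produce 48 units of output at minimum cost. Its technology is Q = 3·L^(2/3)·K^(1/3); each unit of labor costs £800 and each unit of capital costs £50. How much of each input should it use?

L* = 8, K* = 64

Cost minimization requires the marginal rate of technical substitution to equal the input-price ratio: MP_L/MP_K = w/r.
Here MP_L/MP_K = (2/3)·(K/L)/(1/3) = 2·(K/L). Setting this equal to 800/50 = 16 gives K = 8L.
Substituting into Q = 48: 3·L^(2/3)·(8L)^(1/3) = 48.
Solving, L = 8 and K = 64.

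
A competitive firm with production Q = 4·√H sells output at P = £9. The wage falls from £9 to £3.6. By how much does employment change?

From P·MP_H = w with MP_H = 2·H^(-1/2), the labor demand is H(w) = (18/w)^(2).
At w = 9: H = 4. At w = 3.6: H = 25.
ΔH = 25 − 4 = 21.

ΔH = 21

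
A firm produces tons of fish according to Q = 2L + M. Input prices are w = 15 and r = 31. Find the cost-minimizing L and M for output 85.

The inputs are perfect substitutes, so the firm uses whichever has the lower cost per unit of output.
Cost per unit of output via L is 7.5; via M it is 31. L is cheaper.
Producing Q = 85 with L alone: L = 42.5, M = 0.

L* = 42.5, M* = 0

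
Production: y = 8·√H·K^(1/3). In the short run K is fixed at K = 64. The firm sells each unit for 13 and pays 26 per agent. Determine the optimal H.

With K = 64, MP_H = (1/2)·8·H^(-1/2)·64^(1/3) = 16·H^(-1/2).
Profit maximization for a price taker requires P·MP_H = w: 13·16·H^(-1/2) = 26.
So H^(-1/2) = 0.125, which gives H = 64.

H* = 64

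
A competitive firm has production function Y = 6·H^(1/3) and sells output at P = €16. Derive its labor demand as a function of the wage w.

MP_H = (1/3)·6·H^(-2/3) = 2·H^(-2/3).
Setting P·MP_H = w: 32·H^(-2/3) = w.
Solving for H: H^(-2/3) = w/32, so H = (32/w)^(3/2).

H(w) = (32/w)^(3/2)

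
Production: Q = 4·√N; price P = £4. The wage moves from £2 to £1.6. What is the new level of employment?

N* = 25

From P·MP_N = w with MP_N = 2·N^(-1/2), the labor demand is N(w) = (8/w)^(2).
At w = 2: N = 16. At w = 1.6: N = 25.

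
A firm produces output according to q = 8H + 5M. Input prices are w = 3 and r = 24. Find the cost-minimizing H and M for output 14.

The inputs are perfect substitutes, so the firm uses whichever has the lower cost per unit of output.
Cost per unit of output via H is w/8 = 0.375; via M it is r/5 = 4.8. H is cheaper.
Producing q = 14 with H alone: H = 1.75, M = 0.

H* = 1.75, M* = 0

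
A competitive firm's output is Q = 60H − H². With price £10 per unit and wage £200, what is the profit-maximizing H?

The marginal product of H is MP_H = 60 − 2H.
A price-taking firm hires until the value of the marginal product equals the wage: P·MP_H = w, so 10·(60 − 2H) = 200.
Then 60 − 2H = 20, giving H = 20.

H* = 20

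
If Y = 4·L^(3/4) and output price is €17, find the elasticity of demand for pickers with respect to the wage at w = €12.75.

MP_L = (3/4)·4·L^(-1/4), so P·MP_L = w gives 51·L^(-1/4) = w.
Solving, L(w) = (51/w)^(4). This is a constant-elasticity form: L ∝ w^(−4), so ε = −4.

ε = -4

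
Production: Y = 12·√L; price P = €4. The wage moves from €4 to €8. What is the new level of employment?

From P·MP_L = w with MP_L = 6·L^(-1/2), the labor demand is L(w) = (24/w)^(2).
At w = 4: L = 36. At w = 8: L = 9.

L* = 9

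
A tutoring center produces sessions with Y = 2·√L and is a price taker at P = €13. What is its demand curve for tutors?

L(w) = 169/w²

MP_L = (1/2)·2·L^(-1/2) = L^(-1/2).
Setting P·MP_L = w: 13·L^(-1/2) = w.
Solving for L: L^(-1/2) = w/13, so L = (13/w)^(2).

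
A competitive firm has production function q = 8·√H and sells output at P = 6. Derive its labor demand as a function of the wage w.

MP_H = (1/2)·8·H^(-1/2) = 4·H^(-1/2).
Setting P·MP_H = w: 24·H^(-1/2) = w.
Solving for H: H^(-1/2) = w/24, so H = (24/w)^(2).

H(w) = 576/w²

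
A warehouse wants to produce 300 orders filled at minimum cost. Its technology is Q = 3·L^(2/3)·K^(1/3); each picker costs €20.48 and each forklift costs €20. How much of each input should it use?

L* = 125, K* = 64

Cost minimization requires the marginal rate of technical substitution to equal the input-price ratio: MP_L/MP_K = w/r.
Here MP_L/MP_K = (2/3)·(K/L)/(1/3) = 2·(K/L). Setting this equal to 20.48/20 = 1.024 gives K = 0.512L.
Substituting into Q = 300: 3·L^(2/3)·(0.512L)^(1/3) = 300.
Solving, L = 125 and K = 64.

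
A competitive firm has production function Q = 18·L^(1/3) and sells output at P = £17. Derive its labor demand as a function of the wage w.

L(w) = (102/w)^(3/2)

MP_L = (1/3)·18·L^(-2/3) = 6·L^(-2/3).
Setting P·MP_L = w: 102·L^(-2/3) = w.
Solving for L: L^(-2/3) = w/102, so L = (102/w)^(3/2).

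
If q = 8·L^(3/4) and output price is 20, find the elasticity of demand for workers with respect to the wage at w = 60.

ε = -4

MP_L = (3/4)·8·L^(-1/4), so P·MP_L = w gives 120·L^(-1/4) = w.
Solving, L(w) = (120/w)^(4). This is a constant-elasticity form: L ∝ w^(−4), so ε = −4.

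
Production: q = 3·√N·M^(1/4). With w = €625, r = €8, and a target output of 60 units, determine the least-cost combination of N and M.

Cost minimization requires the marginal rate of technical substitution to equal the input-price ratio: MP_N/MP_M = w/r.
Here MP_N/MP_M = (1/2)·(M/N)/(1/4) = 2·(M/N). Setting this equal to 625/8 = 78.125 gives M = 39.0625N.
Substituting into q = 60: 3·N^(1/2)·(39.0625N)^(1/4) = 60.
Solving, N = 16 and M = 625.

N* = 16, M* = 625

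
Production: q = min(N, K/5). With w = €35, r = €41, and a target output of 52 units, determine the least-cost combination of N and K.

N* = 52, K* = 260

With a fixed-proportions technology, the cost-minimizing bundle uses no slack in either input: N = K/5 = q.
So N = 52 and K = 5·52 = 260.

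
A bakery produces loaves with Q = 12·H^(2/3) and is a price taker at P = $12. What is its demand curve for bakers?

MP_H = (2/3)·12·H^(-1/3) = 8·H^(-1/3).
Setting P·MP_H = w: 96·H^(-1/3) = w.
Solving for H: H^(-1/3) = w/96, so H = (96/w)^(3).

H(w) = 884736/w³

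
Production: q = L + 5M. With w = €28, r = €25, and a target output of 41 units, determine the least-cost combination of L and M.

The inputs are perfect substitutes, so the firm uses whichever has the lower cost per unit of output.
Cost per unit of output via L is 28; via M it is 5. M is cheaper.
Producing q = 41 with M alone: L = 0, M = 8.2.

L* = 0, M* = 8.2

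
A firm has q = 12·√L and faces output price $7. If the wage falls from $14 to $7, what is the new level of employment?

L* = 36

From P·MP_L = w with MP_L = 6·L^(-1/2), the labor demand is L(w) = (42/w)^(2).
At w = 14: L = 9. At w = 7: L = 36.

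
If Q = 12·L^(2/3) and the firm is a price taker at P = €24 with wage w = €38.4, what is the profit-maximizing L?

L* = 125

MP_L = (2/3)·12·L^(-1/3) = 8·L^(-1/3).
Profit maximization for a price taker requires P·MP_L = w: 24·8·L^(-1/3) = 38.4.
So L^(-1/3) = 0.2, which gives L = 125.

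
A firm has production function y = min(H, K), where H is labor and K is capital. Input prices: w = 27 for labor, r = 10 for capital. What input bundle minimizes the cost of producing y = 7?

H* = 7, K* = 7

With a fixed-proportions technology, the cost-minimizing bundle uses no slack in either input: H = K = y.
So H = 7 and K = 7.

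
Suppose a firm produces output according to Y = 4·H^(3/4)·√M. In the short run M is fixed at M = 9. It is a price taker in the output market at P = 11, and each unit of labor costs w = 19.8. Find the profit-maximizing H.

With M = 9, MP_H = (3/4)·4·H^(-1/4)·9^(1/2) = 9·H^(-1/4).
Profit maximization for a price taker requires P·MP_H = w: 11·9·H^(-1/4) = 19.8.
So H^(-1/4) = 0.2, which gives H = 625.

H* = 625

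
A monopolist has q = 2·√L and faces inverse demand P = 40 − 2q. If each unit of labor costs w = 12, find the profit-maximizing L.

L* = 4

Marginal revenue from the inverse demand is MR = 40 − 4q.
The marginal product is MP_L = L^(-1/2).
A monopolist hires until marginal revenue product equals the wage: MR·MP_L = w.
At L, q = 2·√L. Substituting and solving: (40 − 8·√L)·L^(-1/2) = 12 gives L = 4.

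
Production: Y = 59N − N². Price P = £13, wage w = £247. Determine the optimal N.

N* = 20

The marginal product of N is MP_N = 59 − 2N.
A price-taking firm hires until the value of the marginal product equals the wage: P·MP_N = w, so 13·(59 − 2N) = 247.
Then 59 − 2N = 19, giving N = 20.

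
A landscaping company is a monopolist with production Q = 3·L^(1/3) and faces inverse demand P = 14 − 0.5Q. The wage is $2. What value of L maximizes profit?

Marginal revenue from the inverse demand is MR = 14 − Q.
The marginal product is MP_L = L^(-2/3).
A monopolist hires until marginal revenue product equals the wage: MR·MP_L = w.
At L, Q = 3·L^(1/3). Substituting and solving: (14 − 3·L^(1/3))·L^(-2/3) = 2 gives L = 8.

L* = 8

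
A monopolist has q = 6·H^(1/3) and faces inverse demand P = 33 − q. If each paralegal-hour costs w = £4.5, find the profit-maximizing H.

Marginal revenue from the inverse demand is MR = 33 − 2q.
The marginal product is MP_H = 2·H^(-2/3).
A monopolist hires until marginal revenue product equals the wage: MR·MP_H = w.
At H, q = 6·H^(1/3). Substituting and solving: (33 − 12·H^(1/3))·2·H^(-2/3) = 4.5 gives H = 8.

H* = 8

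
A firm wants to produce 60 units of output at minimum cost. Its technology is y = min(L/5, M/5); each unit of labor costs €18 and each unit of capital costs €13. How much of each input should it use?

With a fixed-proportions technology, the cost-minimizing bundle uses no slack in either input: L/5 = M/5 = y.
So L = 5·60 = 300 and M = 5·60 = 300.

L* = 300, M* = 300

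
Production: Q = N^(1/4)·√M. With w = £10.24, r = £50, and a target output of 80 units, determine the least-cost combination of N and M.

N* = 625, M* = 256

Cost minimization requires the marginal rate of technical substitution to equal the input-price ratio: MP_N/MP_M = w/r.
Here MP_N/MP_M = (1/4)·(M/N)/(1/2) = 0.5·(M/N). Setting this equal to 10.24/50 = 0.2048 gives M = 0.4096N.
Substituting into Q = 80: N^(1/4)·(0.4096N)^(1/2) = 80.
Solving, N = 625 and M = 256.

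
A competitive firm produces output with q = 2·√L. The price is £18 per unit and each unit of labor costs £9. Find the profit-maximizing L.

MP_L = (1/2)·2·L^(-1/2) = L^(-1/2).
Profit maximization for a price taker requires P·MP_L = w: 18·L^(-1/2) = 9.
So L^(-1/2) = 0.5, which gives L = 4.

L* = 4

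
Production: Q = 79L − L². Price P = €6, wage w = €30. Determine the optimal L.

The marginal product of L is MP_L = 79 − 2L.
A price-taking firm hires until the value of the marginal product equals the wage: P·MP_L = w, so 6·(79 − 2L) = 30.
Then 79 − 2L = 5, giving L = 37.

L* = 37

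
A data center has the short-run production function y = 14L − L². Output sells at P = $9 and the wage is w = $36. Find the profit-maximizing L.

The marginal product of L is MP_L = 14 − 2L.
A price-taking firm hires until the value of the marginal product equals the wage: P·MP_L = w, so 9·(14 − 2L) = 36.
Then 14 − 2L = 4, giving L = 5.

L* = 5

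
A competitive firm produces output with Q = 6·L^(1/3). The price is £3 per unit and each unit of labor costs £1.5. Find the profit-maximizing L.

L* = 8

MP_L = (1/3)·6·L^(-2/3) = 2·L^(-2/3).
Profit maximization for a price taker requires P·MP_L = w: 3·2·L^(-2/3) = 1.5.
So L^(-2/3) = 0.25, which gives L = 8.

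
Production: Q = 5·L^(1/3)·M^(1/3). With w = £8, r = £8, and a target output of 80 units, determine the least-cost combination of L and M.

Cost minimization requires the marginal rate of technical substitution to equal the input-price ratio: MP_L/MP_M = w/r.
Here MP_L/MP_M = (1/3)·(M/L)/(1/3) = (M/L). Setting this equal to 8/8 = 1 gives M = L.
Substituting into Q = 80: 5·L^(1/3)·(L)^(1/3) = 80.
Solving, L = 64 and M = 64.

L* = 64, M* = 64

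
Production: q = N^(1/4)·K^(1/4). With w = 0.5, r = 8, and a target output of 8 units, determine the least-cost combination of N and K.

Cost minimization requires the marginal rate of technical substitution to equal the input-price ratio: MP_N/MP_K = w/r.
Here MP_N/MP_K = (1/4)·(K/N)/(1/4) = (K/N). Setting this equal to 0.5/8 = 0.0625 gives K = 0.0625N.
Substituting into q = 8: N^(1/4)·(0.0625N)^(1/4) = 8.
Solving, N = 256 and K = 16.

N* = 256, K* = 16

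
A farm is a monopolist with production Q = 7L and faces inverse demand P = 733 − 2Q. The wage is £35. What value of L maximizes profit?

Marginal revenue from the inverse demand is MR = 733 − 4Q.
The marginal product is MP_L = 7.
A monopolist hires until marginal revenue product equals the wage: MR·MP_L = w.
(733 − 28L)·7 = 35, so L = 26.

L* = 26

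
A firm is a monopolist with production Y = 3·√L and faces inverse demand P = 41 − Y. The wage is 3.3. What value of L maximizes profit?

L* = 25

Marginal revenue from the inverse demand is MR = 41 − 2Y.
The marginal product is MP_L = 1.5·L^(-1/2).
A monopolist hires until marginal revenue product equals the wage: MR·MP_L = w.
At L, Y = 3·√L. Substituting and solving: (41 − 6·√L)·1.5·L^(-1/2) = 3.3 gives L = 25.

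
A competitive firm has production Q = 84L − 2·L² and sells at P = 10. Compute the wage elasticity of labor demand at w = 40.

From P·MP_L = w with MP_L = 84 − 4L, labor demand is L(w) = (84 − w/10)/4.
dL/dw = −1/(40) = -0.025.
At w = 40, L = 20, so ε = (dL/dw)·(w/L) = (-0.025)·(40/20) = -0.05.

ε = -0.05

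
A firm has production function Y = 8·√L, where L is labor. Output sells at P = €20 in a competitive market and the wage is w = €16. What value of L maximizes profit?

L* = 25

MP_L = (1/2)·8·L^(-1/2) = 4·L^(-1/2).
Profit maximization for a price taker requires P·MP_L = w: 20·4·L^(-1/2) = 16.
So L^(-1/2) = 0.2, which gives L = 25.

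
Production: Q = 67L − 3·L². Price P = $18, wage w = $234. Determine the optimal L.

The marginal product of L is MP_L = 67 − 6L.
A price-taking firm hires until the value of the marginal product equals the wage: P·MP_L = w, so 18·(67 − 6L) = 234.
Then 67 − 6L = 13, giving L = 9.

L* = 9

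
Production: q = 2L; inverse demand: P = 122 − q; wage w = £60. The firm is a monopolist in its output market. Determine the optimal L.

Marginal revenue from the inverse demand is MR = 122 − 2q.
The marginal product is MP_L = 2.
A monopolist hires until marginal revenue product equals the wage: MR·MP_L = w.
(122 − 4L)·2 = 60, so L = 23.

L* = 23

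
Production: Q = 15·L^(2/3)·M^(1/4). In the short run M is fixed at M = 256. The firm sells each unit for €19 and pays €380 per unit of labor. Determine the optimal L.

With M = 256, MP_L = (2/3)·15·L^(-1/3)·256^(1/4) = 40·L^(-1/3).
Profit maximization for a price taker requires P·MP_L = w: 19·40·L^(-1/3) = 380.
So L^(-1/3) = 0.5, which gives L = 8.

L* = 8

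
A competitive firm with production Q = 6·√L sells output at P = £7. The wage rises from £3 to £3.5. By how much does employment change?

ΔL = -13

From P·MP_L = w with MP_L = 3·L^(-1/2), the labor demand is L(w) = (21/w)^(2).
At w = 3: L = 49. At w = 3.5: L = 36.
ΔL = 36 − 49 = -13.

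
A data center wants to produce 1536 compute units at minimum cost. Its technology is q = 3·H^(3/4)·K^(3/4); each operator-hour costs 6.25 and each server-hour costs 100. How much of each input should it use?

H* = 256, K* = 16

Cost minimization requires the marginal rate of technical substitution to equal the input-price ratio: MP_H/MP_K = w/r.
Here MP_H/MP_K = (3/4)·(K/H)/(3/4) = (K/H). Setting this equal to 6.25/100 = 0.0625 gives K = 0.0625H.
Substituting into q = 1536: 3·H^(3/4)·(0.0625H)^(3/4) = 1536.
Solving, H = 256 and K = 16.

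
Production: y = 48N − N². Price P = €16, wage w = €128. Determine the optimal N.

The marginal product of N is MP_N = 48 − 2N.
A price-taking firm hires until the value of the marginal product equals the wage: P·MP_N = w, so 16·(48 − 2N) = 128.
Then 48 − 2N = 8, giving N = 20.

N* = 20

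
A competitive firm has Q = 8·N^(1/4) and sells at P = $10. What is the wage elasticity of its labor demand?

ε = -4/3

MP_N = (1/4)·8·N^(-3/4), so P·MP_N = w gives 20·N^(-3/4) = w.
Solving, N(w) = (20/w)^(4/3). This is a constant-elasticity form: N ∝ w^(−4/3), so ε = −4/3.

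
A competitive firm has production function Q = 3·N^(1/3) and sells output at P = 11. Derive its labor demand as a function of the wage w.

MP_N = (1/3)·3·N^(-2/3) = N^(-2/3).
Setting P·MP_N = w: 11·N^(-2/3) = w.
Solving for N: N^(-2/3) = w/11, so N = (11/w)^(3/2).

N(w) = (11/w)^(3/2)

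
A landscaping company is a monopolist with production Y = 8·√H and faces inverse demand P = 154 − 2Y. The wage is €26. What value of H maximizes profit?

H* = 16

Marginal revenue from the inverse demand is MR = 154 − 4Y.
The marginal product is MP_H = 4·H^(-1/2).
A monopolist hires until marginal revenue product equals the wage: MR·MP_H = w.
At H, Y = 8·√H. Substituting and solving: (154 − 32·√H)·4·H^(-1/2) = 26 gives H = 16.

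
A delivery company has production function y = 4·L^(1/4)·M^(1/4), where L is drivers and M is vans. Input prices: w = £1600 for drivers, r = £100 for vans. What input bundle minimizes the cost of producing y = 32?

Cost minimization requires the marginal rate of technical substitution to equal the input-price ratio: MP_L/MP_M = w/r.
Here MP_L/MP_M = (1/4)·(M/L)/(1/4) = (M/L). Setting this equal to 1600/100 = 16 gives M = 16L.
Substituting into y = 32: 4·L^(1/4)·(16L)^(1/4) = 32.
Solving, L = 16 and M = 256.

L* = 16, M* = 256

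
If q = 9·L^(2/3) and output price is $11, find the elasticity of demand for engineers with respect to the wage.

MP_L = (2/3)·9·L^(-1/3), so P·MP_L = w gives 66·L^(-1/3) = w.
Solving, L(w) = (66/w)^(3). This is a constant-elasticity form: L ∝ w^(−3), so ε = −3.

ε = -3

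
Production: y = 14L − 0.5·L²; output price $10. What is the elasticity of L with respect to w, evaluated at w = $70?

From P·MP_L = w with MP_L = 14 − L, labor demand is L(w) = 14 − w/10.
dL/dw = −1/(10) = -0.1.
At w = 70, L = 7, so ε = (dL/dw)·(w/L) = (-0.1)·(70/7) = -1.

ε = -1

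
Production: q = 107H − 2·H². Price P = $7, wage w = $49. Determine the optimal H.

H* = 25

The marginal product of H is MP_H = 107 − 4H.
A price-taking firm hires until the value of the marginal product equals the wage: P·MP_H = w, so 7·(107 − 4H) = 49.
Then 107 − 4H = 7, giving H = 25.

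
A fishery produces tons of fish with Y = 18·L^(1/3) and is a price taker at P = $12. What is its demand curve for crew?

MP_L = (1/3)·18·L^(-2/3) = 6·L^(-2/3).
Setting P·MP_L = w: 72·L^(-2/3) = w.
Solving for L: L^(-2/3) = w/72, so L = (72/w)^(3/2).

L(w) = (72/w)^(3/2)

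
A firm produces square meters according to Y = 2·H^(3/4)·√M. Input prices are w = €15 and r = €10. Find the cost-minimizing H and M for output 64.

H* = 16, M* = 16

Cost minimization requires the marginal rate of technical substitution to equal the input-price ratio: MP_H/MP_M = w/r.
Here MP_H/MP_M = (3/4)·(M/H)/(1/2) = 1.5·(M/H). Setting this equal to 15/10 = 1.5 gives M = H.
Substituting into Y = 64: 2·H^(3/4)·(H)^(1/2) = 64.
Solving, H = 16 and M = 16.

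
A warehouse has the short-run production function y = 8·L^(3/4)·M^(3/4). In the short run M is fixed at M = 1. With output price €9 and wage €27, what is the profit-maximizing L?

L* = 16

With M = 1, MP_L = (3/4)·8·L^(-1/4)·1^(3/4) = 6·L^(-1/4).
Profit maximization for a price taker requires P·MP_L = w: 9·6·L^(-1/4) = 27.
So L^(-1/4) = 0.5, which gives L = 16.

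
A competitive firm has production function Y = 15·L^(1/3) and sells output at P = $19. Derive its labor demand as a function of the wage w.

MP_L = (1/3)·15·L^(-2/3) = 5·L^(-2/3).
Setting P·MP_L = w: 95·L^(-2/3) = w.
Solving for L: L^(-2/3) = w/95, so L = (95/w)^(3/2).

L(w) = (95/w)^(3/2)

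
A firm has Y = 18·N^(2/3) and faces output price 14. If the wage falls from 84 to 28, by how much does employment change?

ΔN = 208

From P·MP_N = w with MP_N = 12·N^(-1/3), the labor demand is N(w) = (168/w)^(3).
At w = 84: N = 8. At w = 28: N = 216.
ΔN = 216 − 8 = 208.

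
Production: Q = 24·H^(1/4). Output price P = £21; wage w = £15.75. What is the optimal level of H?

MP_H = (1/4)·24·H^(-3/4) = 6·H^(-3/4).
Profit maximization for a price taker requires P·MP_H = w: 21·6·H^(-3/4) = 15.75.
So H^(-3/4) = 0.125, which gives H = 16.

H* = 16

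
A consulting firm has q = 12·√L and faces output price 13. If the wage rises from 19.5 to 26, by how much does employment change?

From P·MP_L = w with MP_L = 6·L^(-1/2), the labor demand is L(w) = (78/w)^(2).
At w = 19.5: L = 16. At w = 26: L = 9.
ΔL = 9 − 16 = -7.

ΔL = -7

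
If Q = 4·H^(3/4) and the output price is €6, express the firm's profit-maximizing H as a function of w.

MP_H = (3/4)·4·H^(-1/4) = 3·H^(-1/4).
Setting P·MP_H = w: 18·H^(-1/4) = w.
Solving for H: H^(-1/4) = w/18, so H = (18/w)^(4).

H(w) = 104976/w^(4)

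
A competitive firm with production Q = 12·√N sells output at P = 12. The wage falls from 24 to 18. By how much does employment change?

ΔN = 7

From P·MP_N = w with MP_N = 6·N^(-1/2), the labor demand is N(w) = (72/w)^(2).
At w = 24: N = 9. At w = 18: N = 16.
ΔN = 16 − 9 = 7.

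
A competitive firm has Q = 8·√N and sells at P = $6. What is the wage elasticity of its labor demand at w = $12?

ε = -2

MP_N = (1/2)·8·N^(-1/2), so P·MP_N = w gives 24·N^(-1/2) = w.
Solving, N(w) = (24/w)^(2). This is a constant-elasticity form: N ∝ w^(−2), so ε = −2.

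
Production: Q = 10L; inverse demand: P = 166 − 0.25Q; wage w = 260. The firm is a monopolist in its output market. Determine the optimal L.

Marginal revenue from the inverse demand is MR = 166 − 0.5Q.
The marginal product is MP_L = 10.
A monopolist hires until marginal revenue product equals the wage: MR·MP_L = w.
(166 − 5L)·10 = 260, so L = 28.

L* = 28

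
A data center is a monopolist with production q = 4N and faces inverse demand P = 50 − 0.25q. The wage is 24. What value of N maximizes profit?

N* = 22

Marginal revenue from the inverse demand is MR = 50 − 0.5q.
The marginal product is MP_N = 4.
A monopolist hires until marginal revenue product equals the wage: MR·MP_N = w.
(50 − 2N)·4 = 24, so N = 22.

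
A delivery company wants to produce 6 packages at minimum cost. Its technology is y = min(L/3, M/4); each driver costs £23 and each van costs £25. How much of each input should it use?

With a fixed-proportions technology, the cost-minimizing bundle uses no slack in either input: L/3 = M/4 = y.
So L = 3·6 = 18 and M = 4·6 = 24.

L* = 18, M* = 24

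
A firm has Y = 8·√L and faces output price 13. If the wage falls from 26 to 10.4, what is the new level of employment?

L* = 25

From P·MP_L = w with MP_L = 4·L^(-1/2), the labor demand is L(w) = (52/w)^(2).
At w = 26: L = 4. At w = 10.4: L = 25.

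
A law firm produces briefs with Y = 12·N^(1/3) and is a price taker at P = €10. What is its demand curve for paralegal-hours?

N(w) = (40/w)^(3/2)

MP_N = (1/3)·12·N^(-2/3) = 4·N^(-2/3).
Setting P·MP_N = w: 40·N^(-2/3) = w.
Solving for N: N^(-2/3) = w/40, so N = (40/w)^(3/2).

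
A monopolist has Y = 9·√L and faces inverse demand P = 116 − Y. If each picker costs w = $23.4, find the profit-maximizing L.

Marginal revenue from the inverse demand is MR = 116 − 2Y.
The marginal product is MP_L = 4.5·L^(-1/2).
A monopolist hires until marginal revenue product equals the wage: MR·MP_L = w.
At L, Y = 9·√L. Substituting and solving: (116 − 18·√L)·4.5·L^(-1/2) = 23.4 gives L = 25.

L* = 25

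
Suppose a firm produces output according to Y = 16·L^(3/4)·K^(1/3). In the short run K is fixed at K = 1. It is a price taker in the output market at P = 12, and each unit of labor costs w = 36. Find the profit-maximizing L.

L* = 256

With K = 1, MP_L = (3/4)·16·L^(-1/4)·1^(1/3) = 12·L^(-1/4).
Profit maximization for a price taker requires P·MP_L = w: 12·12·L^(-1/4) = 36.
So L^(-1/4) = 0.25, which gives L = 256.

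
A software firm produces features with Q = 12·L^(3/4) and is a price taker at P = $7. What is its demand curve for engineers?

MP_L = (3/4)·12·L^(-1/4) = 9·L^(-1/4).
Setting P·MP_L = w: 63·L^(-1/4) = w.
Solving for L: L^(-1/4) = w/63, so L = (63/w)^(4).

L(w) = (63/w)^(4)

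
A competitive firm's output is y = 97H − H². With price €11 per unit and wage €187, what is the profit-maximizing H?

The marginal product of H is MP_H = 97 − 2H.
A price-taking firm hires until the value of the marginal product equals the wage: P·MP_H = w, so 11·(97 − 2H) = 187.
Then 97 − 2H = 17, giving H = 40.

H* = 40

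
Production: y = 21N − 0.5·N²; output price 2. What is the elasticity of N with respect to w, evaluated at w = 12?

ε = -0.4

From P·MP_N = w with MP_N = 21 − N, labor demand is N(w) = 21 − w/2.
dN/dw = −1/(2) = -0.5.
At w = 12, N = 15, so ε = (dN/dw)·(w/N) = (-0.5)·(12/15) = -0.4.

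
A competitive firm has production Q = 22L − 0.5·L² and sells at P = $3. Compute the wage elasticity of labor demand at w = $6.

From P·MP_L = w with MP_L = 22 − L, labor demand is L(w) = 22 − w/3.
dL/dw = −1/(3) = -1/3.
At w = 6, L = 20, so ε = (dL/dw)·(w/L) = (-1/3)·(6/20) = -0.1.

ε = -0.1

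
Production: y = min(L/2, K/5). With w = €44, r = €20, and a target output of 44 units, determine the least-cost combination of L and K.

With a fixed-proportions technology, the cost-minimizing bundle uses no slack in either input: L/2 = K/5 = y.
So L = 2·44 = 88 and K = 5·44 = 220.

L* = 88, K* = 220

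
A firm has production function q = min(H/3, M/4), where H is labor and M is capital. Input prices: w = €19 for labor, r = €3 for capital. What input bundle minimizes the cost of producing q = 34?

With a fixed-proportions technology, the cost-minimizing bundle uses no slack in either input: H/3 = M/4 = q.
So H = 3·34 = 102 and M = 4·34 = 136.

H* = 102, M* = 136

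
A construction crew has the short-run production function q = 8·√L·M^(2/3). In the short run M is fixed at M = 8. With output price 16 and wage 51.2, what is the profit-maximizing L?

With M = 8, MP_L = (1/2)·8·L^(-1/2)·8^(2/3) = 16·L^(-1/2).
Profit maximization for a price taker requires P·MP_L = w: 16·16·L^(-1/2) = 51.2.
So L^(-1/2) = 0.2, which gives L = 25.

L* = 25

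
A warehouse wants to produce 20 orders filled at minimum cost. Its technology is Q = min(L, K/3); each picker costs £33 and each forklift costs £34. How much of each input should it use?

L* = 20, K* = 60

With a fixed-proportions technology, the cost-minimizing bundle uses no slack in either input: L = K/3 = Q.
So L = 20 and K = 3·20 = 60.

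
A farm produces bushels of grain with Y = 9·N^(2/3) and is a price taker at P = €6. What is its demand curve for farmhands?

MP_N = (2/3)·9·N^(-1/3) = 6·N^(-1/3).
Setting P·MP_N = w: 36·N^(-1/3) = w.
Solving for N: N^(-1/3) = w/36, so N = (36/w)^(3).

N(w) = 46656/w³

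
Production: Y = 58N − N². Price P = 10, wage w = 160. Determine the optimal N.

N* = 21

The marginal product of N is MP_N = 58 − 2N.
A price-taking firm hires until the value of the marginal product equals the wage: P·MP_N = w, so 10·(58 − 2N) = 160.
Then 58 − 2N = 16, giving N = 21.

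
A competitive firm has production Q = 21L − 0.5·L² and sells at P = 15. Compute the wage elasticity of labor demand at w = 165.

From P·MP_L = w with MP_L = 21 − L, labor demand is L(w) = 21 − w/15.
dL/dw = −1/(15) = -1/15.
At w = 165, L = 10, so ε = (dL/dw)·(w/L) = (-1/15)·(165/10) = -1.1.

ε = -1.1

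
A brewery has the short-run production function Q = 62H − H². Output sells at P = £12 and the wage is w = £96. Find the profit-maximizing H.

The marginal product of H is MP_H = 62 − 2H.
A price-taking firm hires until the value of the marginal product equals the wage: P·MP_H = w, so 12·(62 − 2H) = 96.
Then 62 − 2H = 8, giving H = 27.

H* = 27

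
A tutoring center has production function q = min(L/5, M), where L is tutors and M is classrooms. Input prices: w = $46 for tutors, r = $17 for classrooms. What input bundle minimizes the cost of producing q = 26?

L* = 130, M* = 26

With a fixed-proportions technology, the cost-minimizing bundle uses no slack in either input: L/5 = M = q.
So L = 5·26 = 130 and M = 26.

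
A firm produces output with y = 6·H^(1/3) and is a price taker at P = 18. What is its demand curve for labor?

MP_H = (1/3)·6·H^(-2/3) = 2·H^(-2/3).
Setting P·MP_H = w: 36·H^(-2/3) = w.
Solving for H: H^(-2/3) = w/36, so H = (36/w)^(3/2).

H(w) = (36/w)^(3/2)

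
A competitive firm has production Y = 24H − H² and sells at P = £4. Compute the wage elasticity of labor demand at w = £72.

ε = -3

From P·MP_H = w with MP_H = 24 − 2H, labor demand is H(w) = (24 − w/4)/2.
dH/dw = −1/(8) = -0.125.
At w = 72, H = 3, so ε = (dH/dw)·(w/H) = (-0.125)·(72/3) = -3.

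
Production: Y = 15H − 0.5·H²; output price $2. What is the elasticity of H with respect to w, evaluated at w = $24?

ε = -4

From P·MP_H = w with MP_H = 15 − H, labor demand is H(w) = 15 − w/2.
dH/dw = −1/(2) = -0.5.
At w = 24, H = 3, so ε = (dH/dw)·(w/H) = (-0.5)·(24/3) = -4.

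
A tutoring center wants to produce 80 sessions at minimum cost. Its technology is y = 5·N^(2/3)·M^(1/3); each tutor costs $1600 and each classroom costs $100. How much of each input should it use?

N* = 8, M* = 64

Cost minimization requires the marginal rate of technical substitution to equal the input-price ratio: MP_N/MP_M = w/r.
Here MP_N/MP_M = (2/3)·(M/N)/(1/3) = 2·(M/N). Setting this equal to 1600/100 = 16 gives M = 8N.
Substituting into y = 80: 5·N^(2/3)·(8N)^(1/3) = 80.
Solving, N = 8 and M = 64.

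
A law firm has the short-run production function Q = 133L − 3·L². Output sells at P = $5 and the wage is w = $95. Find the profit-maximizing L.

The marginal product of L is MP_L = 133 − 6L.
A price-taking firm hires until the value of the marginal product equals the wage: P·MP_L = w, so 5·(133 − 6L) = 95.
Then 133 − 6L = 19, giving L = 19.

L* = 19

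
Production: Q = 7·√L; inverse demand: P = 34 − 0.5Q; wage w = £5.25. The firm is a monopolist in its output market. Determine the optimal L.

Marginal revenue from the inverse demand is MR = 34 − Q.
The marginal product is MP_L = 3.5·L^(-1/2).
A monopolist hires until marginal revenue product equals the wage: MR·MP_L = w.
At L, Q = 7·√L. Substituting and solving: (34 − 7·√L)·3.5·L^(-1/2) = 5.25 gives L = 16.

L* = 16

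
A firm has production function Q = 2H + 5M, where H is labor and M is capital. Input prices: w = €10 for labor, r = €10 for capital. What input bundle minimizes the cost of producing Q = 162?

H* = 0, M* = 32.4

The inputs are perfect substitutes, so the firm uses whichever has the lower cost per unit of output.
Cost per unit of output via H is w/2 = 5; via M it is r/5 = 2. M is cheaper.
Producing Q = 162 with M alone: H = 0, M = 32.4.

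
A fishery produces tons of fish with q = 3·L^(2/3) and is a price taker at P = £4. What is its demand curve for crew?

L(w) = 512/w³

MP_L = (2/3)·3·L^(-1/3) = 2·L^(-1/3).
Setting P·MP_L = w: 8·L^(-1/3) = w.
Solving for L: L^(-1/3) = w/8, so L = (8/w)^(3).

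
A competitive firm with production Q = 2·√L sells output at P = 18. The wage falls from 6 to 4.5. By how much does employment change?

From P·MP_L = w with MP_L = L^(-1/2), the labor demand is L(w) = (18/w)^(2).
At w = 6: L = 9. At w = 4.5: L = 16.
ΔL = 16 − 9 = 7.

ΔL = 7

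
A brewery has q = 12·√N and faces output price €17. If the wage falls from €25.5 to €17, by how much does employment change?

ΔN = 20

From P·MP_N = w with MP_N = 6·N^(-1/2), the labor demand is N(w) = (102/w)^(2).
At w = 25.5: N = 16. At w = 17: N = 36.
ΔN = 36 − 16 = 20.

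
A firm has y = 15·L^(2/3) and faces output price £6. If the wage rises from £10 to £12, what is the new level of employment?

From P·MP_L = w with MP_L = 10·L^(-1/3), the labor demand is L(w) = (60/w)^(3).
At w = 10: L = 216. At w = 12: L = 125.

L* = 125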